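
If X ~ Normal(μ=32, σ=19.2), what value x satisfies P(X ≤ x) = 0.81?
48.8556

We have X ~ Normal(μ=32, σ=19.2).

We want to find x such that P(X ≤ x) = 0.81.

This is the 81st percentile, which means 81% of values fall below this point.

Using the inverse CDF (quantile function):
x = F⁻¹(0.81) = 48.8556

Verification: P(X ≤ 48.8556) = 0.81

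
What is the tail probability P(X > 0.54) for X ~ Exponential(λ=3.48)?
0.152712

We have X ~ Exponential(λ=3.48).

P(X > 0.54) = 1 - P(X ≤ 0.54)
                = 1 - F(0.54)
                = 1 - 0.847288
                = 0.152712

So there's approximately a 15.3% chance that X exceeds 0.54.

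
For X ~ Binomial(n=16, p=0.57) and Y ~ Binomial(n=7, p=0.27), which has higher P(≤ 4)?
Y has higher probability (P(Y ≤ 4) = 0.9819 > P(X ≤ 4) = 0.0098)

Compute P(≤ 4) for each distribution:

X ~ Binomial(n=16, p=0.57):
P(X ≤ 4) = 0.0098

Y ~ Binomial(n=7, p=0.27):
P(Y ≤ 4) = 0.9819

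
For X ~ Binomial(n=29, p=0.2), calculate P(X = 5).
0.179457

We have X ~ Binomial(n=29, p=0.2).

For a Binomial distribution, the PMF gives us the probability of each outcome.

Using the PMF formula:
P(X = 5) = 0.179457

Rounded to 4 decimal places: 0.1795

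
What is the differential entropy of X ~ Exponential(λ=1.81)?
0.4067 nats

We have X ~ Exponential(λ=1.81).

The differential entropy measures the uncertainty or information content of the distribution.

For an Exponential distribution with λ=1.81:
h(X) = 0.4067 nats

(In bits, this would be 0.5867 bits.)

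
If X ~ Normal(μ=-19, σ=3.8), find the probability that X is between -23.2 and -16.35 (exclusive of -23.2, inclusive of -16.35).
0.622691

We have X ~ Normal(μ=-19, σ=3.8).

To find P(-23.2 < X ≤ -16.35), we use:
P(-23.2 < X ≤ -16.35) = P(X ≤ -16.35) - P(X ≤ -23.2)
                 = F(-16.35) - F(-23.2)
                 = 0.757214 - 0.134523
                 = 0.622691

So there's approximately a 62.3% chance that X falls in this range.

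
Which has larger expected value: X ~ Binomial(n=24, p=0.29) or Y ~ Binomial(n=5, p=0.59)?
X has larger mean (6.9600 > 2.9500)

Compute the expected value for each distribution:

X ~ Binomial(n=24, p=0.29):
E[X] = 6.9600

Y ~ Binomial(n=5, p=0.59):
E[Y] = 2.9500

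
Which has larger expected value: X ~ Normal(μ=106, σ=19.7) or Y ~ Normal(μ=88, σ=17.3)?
X has larger mean (106.0000 > 88.0000)

Compute the expected value for each distribution:

X ~ Normal(μ=106, σ=19.7):
E[X] = 106.0000

Y ~ Normal(μ=88, σ=17.3):
E[Y] = 88.0000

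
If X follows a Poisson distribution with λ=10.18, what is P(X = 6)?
0.058619

We have X ~ Poisson(λ=10.18).

For a Poisson distribution, the PMF gives us the probability of each outcome.

Using the PMF formula:
P(X = 6) = 0.058619

Rounded to 4 decimal places: 0.0586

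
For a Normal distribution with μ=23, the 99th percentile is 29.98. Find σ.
σ = 3.0004

For X ~ Normal(μ, σ), the p-th percentile satisfies x = μ + z_p × σ,
where z_p = Φ⁻¹(p) is the standard normal quantile.

Step 1: z_{0.99} = Φ⁻¹(0.99) = 2.3263

Step 2: Solve for σ:
29.98 = 23 + 2.3263 × σ
σ = (29.98 - 23) / 2.3263
σ = 6.98 / 2.3263
σ = 3.0004

Verification: μ + z × σ = 23 + 2.3263 × 3.0004 = 29.98 ✓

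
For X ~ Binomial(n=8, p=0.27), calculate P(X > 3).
0.143323

We have X ~ Binomial(n=8, p=0.27).

P(X > 3) = 1 - P(X ≤ 3)
                = 1 - F(3)
                = 1 - 0.856677
                = 0.143323

So there's approximately a 14.3% chance that X exceeds 3.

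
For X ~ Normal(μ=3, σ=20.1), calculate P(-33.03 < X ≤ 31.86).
0.887950

We have X ~ Normal(μ=3, σ=20.1).

To find P(-33.03 < X ≤ 31.86), we use:
P(-33.03 < X ≤ 31.86) = P(X ≤ 31.86) - P(X ≤ -33.03)
                 = F(31.86) - F(-33.03)
                 = 0.924473 - 0.036523
                 = 0.887950

So there's approximately a 88.8% chance that X falls in this range.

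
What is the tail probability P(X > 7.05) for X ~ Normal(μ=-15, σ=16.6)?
0.092037

We have X ~ Normal(μ=-15, σ=16.6).

P(X > 7.05) = 1 - P(X ≤ 7.05)
                = 1 - F(7.05)
                = 1 - 0.907963
                = 0.092037

So there's approximately a 9.2% chance that X exceeds 7.05.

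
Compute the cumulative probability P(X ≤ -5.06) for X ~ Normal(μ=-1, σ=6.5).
0.266112

We have X ~ Normal(μ=-1, σ=6.5).

The CDF gives us P(X ≤ k).

Using the CDF:
P(X ≤ -5.06) = 0.266112

This means there's approximately a 26.6% chance that X is at most -5.06.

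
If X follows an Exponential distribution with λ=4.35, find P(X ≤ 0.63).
0.935462

We have X ~ Exponential(λ=4.35).

The CDF gives us P(X ≤ k).

Using the CDF:
P(X ≤ 0.63) = 0.935462

This means there's approximately a 93.5% chance that X is at most 0.63.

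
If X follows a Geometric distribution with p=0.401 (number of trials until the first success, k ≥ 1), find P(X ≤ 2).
0.641199

We have X ~ Geometric(p=0.401) (number of trials until the first success, k ≥ 1).

The CDF gives us P(X ≤ k).

Using the CDF:
P(X ≤ 2) = 0.641199

This means there's approximately a 64.1% chance that X is at most 2.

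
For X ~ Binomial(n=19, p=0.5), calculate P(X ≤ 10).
0.676197

We have X ~ Binomial(n=19, p=0.5).

The CDF gives us P(X ≤ k).

Using the CDF:
P(X ≤ 10) = 0.676197

This means there's approximately a 67.6% chance that X is at most 10.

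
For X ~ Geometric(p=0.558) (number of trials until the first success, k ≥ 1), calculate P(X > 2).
0.195364

We have X ~ Geometric(p=0.558) (number of trials until the first success, k ≥ 1).

P(X > 2) = 1 - P(X ≤ 2)
                = 1 - F(2)
                = 1 - 0.804636
                = 0.195364

So there's approximately a 19.5% chance that X exceeds 2.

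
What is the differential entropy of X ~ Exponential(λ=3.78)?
-0.3297 nats

We have X ~ Exponential(λ=3.78).

The differential entropy measures the uncertainty or information content of the distribution.

For an Exponential distribution with λ=3.78:
h(X) = -0.3297 nats

(In bits, this would be -0.4757 bits.)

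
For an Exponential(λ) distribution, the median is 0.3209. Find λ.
λ = 2.1600

For X ~ Exponential(λ), the CDF is F(x) = 1 - e^(-λx).
The median m satisfies F(m) = 0.5:
1 - e^(-λm) = 0.5
e^(-λm) = 0.5
λm = ln(2)
m = ln(2) / λ

Given m = 0.3209:
λ = ln(2) / 0.3209 = 0.693147 / 0.3209 = 2.1600

Verification: ln(2) / 2.1600 = 0.3209 ✓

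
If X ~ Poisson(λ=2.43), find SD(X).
1.5588

We have X ~ Poisson(λ=2.43).

For a Poisson distribution with λ=2.43:
σ = √Var(X) = 1.5588

The standard deviation is the square root of the variance.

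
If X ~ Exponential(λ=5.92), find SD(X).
0.1689

We have X ~ Exponential(λ=5.92).

For an Exponential distribution with λ=5.92:
σ = √Var(X) = 0.1689

The standard deviation is the square root of the variance.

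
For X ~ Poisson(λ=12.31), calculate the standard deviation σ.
3.5086

We have X ~ Poisson(λ=12.31).

For a Poisson distribution with λ=12.31:
σ = √Var(X) = 3.5086

The standard deviation is the square root of the variance.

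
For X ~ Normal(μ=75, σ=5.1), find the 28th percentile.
72.0275

We have X ~ Normal(μ=75, σ=5.1).

We want to find x such that P(X ≤ x) = 0.28.

This is the 28th percentile, which means 28% of values fall below this point.

Using the inverse CDF (quantile function):
x = F⁻¹(0.28) = 72.0275

Verification: P(X ≤ 72.0275) = 0.28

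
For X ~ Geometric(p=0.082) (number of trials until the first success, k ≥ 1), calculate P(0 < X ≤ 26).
0.891879

We have X ~ Geometric(p=0.082) (number of trials until the first success, k ≥ 1).

To find P(0 < X ≤ 26), we use:
P(0 < X ≤ 26) = P(X ≤ 26) - P(X ≤ 0)
                 = F(26) - F(0)
                 = 0.891879 - 0.000000
                 = 0.891879

So there's approximately a 89.2% chance that X falls in this range.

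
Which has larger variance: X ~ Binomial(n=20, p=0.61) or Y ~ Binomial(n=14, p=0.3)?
X has larger variance (4.7580 > 2.9400)

Compute the variance for each distribution:

X ~ Binomial(n=20, p=0.61):
Var(X) = 4.7580

Y ~ Binomial(n=14, p=0.3):
Var(Y) = 2.9400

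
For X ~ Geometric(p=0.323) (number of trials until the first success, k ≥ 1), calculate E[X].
3.0960

We have X ~ Geometric(p=0.323) (number of trials until the first success, k ≥ 1).

For a Geometric distribution with p=0.323 (number of trials until the first success, k ≥ 1):
E[X] = 3.0960

This is the expected (average) value of X.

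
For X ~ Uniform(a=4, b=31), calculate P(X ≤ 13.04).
0.334815

We have X ~ Uniform(a=4, b=31).

The CDF gives us P(X ≤ k).

Using the CDF:
P(X ≤ 13.04) = 0.334815

This means there's approximately a 33.5% chance that X is at most 13.04.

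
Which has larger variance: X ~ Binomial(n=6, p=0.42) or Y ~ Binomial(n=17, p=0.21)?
Y has larger variance (2.8203 > 1.4616)

Compute the variance for each distribution:

X ~ Binomial(n=6, p=0.42):
Var(X) = 1.4616

Y ~ Binomial(n=17, p=0.21):
Var(Y) = 2.8203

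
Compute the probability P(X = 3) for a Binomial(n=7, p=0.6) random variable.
0.193536

We have X ~ Binomial(n=7, p=0.6).

For a Binomial distribution, the PMF gives us the probability of each outcome.

Using the PMF formula:
P(X = 3) = 0.193536

Rounded to 4 decimal places: 0.1935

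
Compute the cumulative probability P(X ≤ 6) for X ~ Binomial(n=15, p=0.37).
0.699688

We have X ~ Binomial(n=15, p=0.37).

The CDF gives us P(X ≤ k).

Using the CDF:
P(X ≤ 6) = 0.699688

This means there's approximately a 70.0% chance that X is at most 6.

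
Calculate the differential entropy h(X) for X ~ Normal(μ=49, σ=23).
4.5544 nats

We have X ~ Normal(μ=49, σ=23).

The differential entropy measures the uncertainty or information content of the distribution.

For a Normal distribution with μ=49, σ=23:
h(X) = 4.5544 nats

(In bits, this would be 6.5707 bits.)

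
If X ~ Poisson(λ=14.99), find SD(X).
3.8717

We have X ~ Poisson(λ=14.99).

For a Poisson distribution with λ=14.99:
σ = √Var(X) = 3.8717

The standard deviation is the square root of the variance.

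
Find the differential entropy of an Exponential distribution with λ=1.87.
0.3741 nats

We have X ~ Exponential(λ=1.87).

The differential entropy measures the uncertainty or information content of the distribution.

For an Exponential distribution with λ=1.87:
h(X) = 0.3741 nats

(In bits, this would be 0.5397 bits.)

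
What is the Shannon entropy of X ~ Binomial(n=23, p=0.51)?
2.2932 nats

We have X ~ Binomial(n=23, p=0.51).

The Shannon entropy measures the uncertainty or information content of the distribution.

For a Binomial distribution with n=23, p=0.51:
H(X) = 2.2932 nats

(In bits, this would be 3.3083 bits.)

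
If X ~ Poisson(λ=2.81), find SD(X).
1.6763

We have X ~ Poisson(λ=2.81).

For a Poisson distribution with λ=2.81:
σ = √Var(X) = 1.6763

The standard deviation is the square root of the variance.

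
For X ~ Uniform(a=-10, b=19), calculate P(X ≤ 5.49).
0.534138

We have X ~ Uniform(a=-10, b=19).

The CDF gives us P(X ≤ k).

Using the CDF:
P(X ≤ 5.49) = 0.534138

This means there's approximately a 53.4% chance that X is at most 5.49.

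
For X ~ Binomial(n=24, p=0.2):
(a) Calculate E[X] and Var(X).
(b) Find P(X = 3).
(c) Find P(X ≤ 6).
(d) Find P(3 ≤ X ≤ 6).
(a) E[X] = 4.8000, Var(X) = 3.8400
(b) P(X = 3) = 0.149345
(c) P(X ≤ 6) = 0.811071
(d) P(3 ≤ X ≤ 6) = 0.696554

We have X ~ Binomial(n=24, p=0.2).

(a) Moments:
E[X] = 4.8000
Var(X) = 3.8400
σ = √Var(X) = 1.9596

(b) Point probability using PMF:
P(X = 3) = 0.149345

(c) Cumulative probability using CDF:
P(X ≤ 6) = F(6) = 0.811071

(d) Range probability:
P(3 ≤ X ≤ 6) = P(X ≤ 6) - P(X ≤ 2)
                   = F(6) - F(2)
                   = 0.811071 - 0.114517
                   = 0.696554

This means approximately 69.7% of outcomes fall in the interval [3, 6].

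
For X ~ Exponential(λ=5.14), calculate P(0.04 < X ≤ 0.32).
0.621108

We have X ~ Exponential(λ=5.14).

To find P(0.04 < X ≤ 0.32), we use:
P(0.04 < X ≤ 0.32) = P(X ≤ 0.32) - P(X ≤ 0.04)
                 = F(0.32) - F(0.04)
                 = 0.806949 - 0.185841
                 = 0.621108

So there's approximately a 62.1% chance that X falls in this range.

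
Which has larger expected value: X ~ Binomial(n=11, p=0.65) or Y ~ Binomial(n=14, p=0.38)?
X has larger mean (7.1500 > 5.3200)

Compute the expected value for each distribution:

X ~ Binomial(n=11, p=0.65):
E[X] = 7.1500

Y ~ Binomial(n=14, p=0.38):
E[Y] = 5.3200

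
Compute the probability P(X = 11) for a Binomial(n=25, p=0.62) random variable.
0.030364

We have X ~ Binomial(n=25, p=0.62).

For a Binomial distribution, the PMF gives us the probability of each outcome.

Using the PMF formula:
P(X = 11) = 0.030364

Rounded to 4 decimal places: 0.0304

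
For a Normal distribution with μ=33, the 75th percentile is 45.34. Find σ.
σ = 18.2953

For X ~ Normal(μ, σ), the p-th percentile satisfies x = μ + z_p × σ,
where z_p = Φ⁻¹(p) is the standard normal quantile.

Step 1: z_{0.75} = Φ⁻¹(0.75) = 0.6745

Step 2: Solve for σ:
45.34 = 33 + 0.6745 × σ
σ = (45.34 - 33) / 0.6745
σ = 12.34 / 0.6745
σ = 18.2953

Verification: μ + z × σ = 33 + 0.6745 × 18.2953 = 45.34 ✓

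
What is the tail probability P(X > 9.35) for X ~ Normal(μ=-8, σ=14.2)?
0.110886

We have X ~ Normal(μ=-8, σ=14.2).

P(X > 9.35) = 1 - P(X ≤ 9.35)
                = 1 - F(9.35)
                = 1 - 0.889114
                = 0.110886

So there's approximately a 11.1% chance that X exceeds 9.35.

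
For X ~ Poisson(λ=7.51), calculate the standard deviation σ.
2.7404

We have X ~ Poisson(λ=7.51).

For a Poisson distribution with λ=7.51:
σ = √Var(X) = 2.7404

The standard deviation is the square root of the variance.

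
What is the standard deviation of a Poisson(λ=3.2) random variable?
1.7889

We have X ~ Poisson(λ=3.2).

For a Poisson distribution with λ=3.2:
σ = √Var(X) = 1.7889

The standard deviation is the square root of the variance.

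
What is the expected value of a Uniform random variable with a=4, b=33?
18.5000

We have X ~ Uniform(a=4, b=33).

For a Uniform distribution with a=4, b=33:
E[X] = 18.5000

This is the expected (average) value of X.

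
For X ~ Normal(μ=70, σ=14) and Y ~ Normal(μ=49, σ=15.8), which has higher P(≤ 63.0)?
Y has higher probability (P(Y ≤ 63.0) = 0.8122 > P(X ≤ 63.0) = 0.3085)

Compute P(≤ 63.0) for each distribution:

X ~ Normal(μ=70, σ=14):
P(X ≤ 63.0) = 0.3085

Y ~ Normal(μ=49, σ=15.8):
P(Y ≤ 63.0) = 0.8122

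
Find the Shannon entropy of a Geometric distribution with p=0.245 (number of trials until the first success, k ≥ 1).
2.2726 nats

We have X ~ Geometric(p=0.245) (number of trials until the first success, k ≥ 1).

The Shannon entropy measures the uncertainty or information content of the distribution.

For a Geometric distribution with p=0.245 (number of trials until the first success, k ≥ 1):
H(X) = 2.2726 nats

(In bits, this would be 3.2786 bits.)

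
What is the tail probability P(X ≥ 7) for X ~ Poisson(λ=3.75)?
0.086283

We have X ~ Poisson(λ=3.75).

For discrete distributions, P(X ≥ 7) = 1 - P(X ≤ 6).

P(X ≤ 6) = 0.913717
P(X ≥ 7) = 1 - 0.913717 = 0.086283

So there's approximately a 8.6% chance that X is at least 7.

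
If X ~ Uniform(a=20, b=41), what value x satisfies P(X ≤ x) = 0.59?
32.3900

We have X ~ Uniform(a=20, b=41).

We want to find x such that P(X ≤ x) = 0.59.

This is the 59th percentile, which means 59% of values fall below this point.

Using the inverse CDF (quantile function):
x = F⁻¹(0.59) = 32.3900

Verification: P(X ≤ 32.3900) = 0.59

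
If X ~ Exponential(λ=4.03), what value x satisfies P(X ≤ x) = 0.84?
0.4547

We have X ~ Exponential(λ=4.03).

We want to find x such that P(X ≤ x) = 0.84.

This is the 84th percentile, which means 84% of values fall below this point.

Using the inverse CDF (quantile function):
x = F⁻¹(0.84) = 0.4547

Verification: P(X ≤ 0.4547) = 0.84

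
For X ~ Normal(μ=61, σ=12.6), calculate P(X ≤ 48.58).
0.162137

We have X ~ Normal(μ=61, σ=12.6).

The CDF gives us P(X ≤ k).

Using the CDF:
P(X ≤ 48.58) = 0.162137

This means there's approximately a 16.2% chance that X is at most 48.58.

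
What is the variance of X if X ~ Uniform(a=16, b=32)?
21.3333

We have X ~ Uniform(a=16, b=32).

For a Uniform distribution with a=16, b=32:
Var(X) = 21.3333

The variance measures the spread of the distribution around the mean.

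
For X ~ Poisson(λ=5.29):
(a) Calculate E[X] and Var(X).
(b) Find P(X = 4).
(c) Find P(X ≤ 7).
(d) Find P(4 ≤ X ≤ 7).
(a) E[X] = 5.2900, Var(X) = 5.2900
(b) P(X = 4) = 0.164511
(c) P(X ≤ 7) = 0.834638
(d) P(4 ≤ X ≤ 7) = 0.607987

We have X ~ Poisson(λ=5.29).

(a) Moments:
E[X] = 5.2900
Var(X) = 5.2900
σ = √Var(X) = 2.3000

(b) Point probability using PMF:
P(X = 4) = 0.164511

(c) Cumulative probability using CDF:
P(X ≤ 7) = F(7) = 0.834638

(d) Range probability:
P(4 ≤ X ≤ 7) = P(X ≤ 7) - P(X ≤ 3)
                   = F(7) - F(3)
                   = 0.834638 - 0.226651
                   = 0.607987

This means approximately 60.8% of outcomes fall in the interval [4, 7].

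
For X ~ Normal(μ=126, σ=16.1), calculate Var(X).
259.2100

We have X ~ Normal(μ=126, σ=16.1).

For a Normal distribution with μ=126, σ=16.1:
Var(X) = 259.2100

The variance measures the spread of the distribution around the mean.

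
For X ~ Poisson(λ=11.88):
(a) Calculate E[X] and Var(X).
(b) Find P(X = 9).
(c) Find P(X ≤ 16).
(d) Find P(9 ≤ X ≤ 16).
(a) E[X] = 11.8800, Var(X) = 11.8800
(b) P(X = 9) = 0.089984
(c) P(X ≤ 16) = 0.905094
(d) P(9 ≤ X ≤ 16) = 0.742045

We have X ~ Poisson(λ=11.88).

(a) Moments:
E[X] = 11.8800
Var(X) = 11.8800
σ = √Var(X) = 3.4467

(b) Point probability using PMF:
P(X = 9) = 0.089984

(c) Cumulative probability using CDF:
P(X ≤ 16) = F(16) = 0.905094

(d) Range probability:
P(9 ≤ X ≤ 16) = P(X ≤ 16) - P(X ≤ 8)
                   = F(16) - F(8)
                   = 0.905094 - 0.163049
                   = 0.742045

This means approximately 74.2% of outcomes fall in the interval [9, 16].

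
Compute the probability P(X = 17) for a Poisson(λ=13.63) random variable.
0.065453

We have X ~ Poisson(λ=13.63).

For a Poisson distribution, the PMF gives us the probability of each outcome.

Using the PMF formula:
P(X = 17) = 0.065453

Rounded to 4 decimal places: 0.0655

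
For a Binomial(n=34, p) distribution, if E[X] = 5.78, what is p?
p = 0.17

For a Binomial(n, p) distribution:
E[X] = n × p

Given n = 34 and E[X] = 5.78:
5.78 = 34 × p
p = 5.78 / 34 = 0.17

Verification: Binomial(34, 0.17) has E[X] = 5.78 ✓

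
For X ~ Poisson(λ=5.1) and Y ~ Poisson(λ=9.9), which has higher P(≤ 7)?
X has higher probability (P(X ≤ 7) = 0.8560 > P(Y ≤ 7) = 0.2294)

Compute P(≤ 7) for each distribution:

X ~ Poisson(λ=5.1):
P(X ≤ 7) = 0.8560

Y ~ Poisson(λ=9.9):
P(Y ≤ 7) = 0.2294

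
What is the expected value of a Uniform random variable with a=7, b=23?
15.0000

We have X ~ Uniform(a=7, b=23).

For a Uniform distribution with a=7, b=23:
E[X] = 15.0000

This is the expected (average) value of X.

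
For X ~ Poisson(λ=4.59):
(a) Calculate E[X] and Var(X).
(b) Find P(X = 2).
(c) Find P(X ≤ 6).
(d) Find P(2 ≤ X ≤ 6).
(a) E[X] = 4.5900, Var(X) = 4.5900
(b) P(X = 2) = 0.106951
(c) P(X ≤ 6) = 0.819350
(d) P(2 ≤ X ≤ 6) = 0.762595

We have X ~ Poisson(λ=4.59).

(a) Moments:
E[X] = 4.5900
Var(X) = 4.5900
σ = √Var(X) = 2.1424

(b) Point probability using PMF:
P(X = 2) = 0.106951

(c) Cumulative probability using CDF:
P(X ≤ 6) = F(6) = 0.819350

(d) Range probability:
P(2 ≤ X ≤ 6) = P(X ≤ 6) - P(X ≤ 1)
                   = F(6) - F(1)
                   = 0.819350 - 0.056754
                   = 0.762595

This means approximately 76.3% of outcomes fall in the interval [2, 6].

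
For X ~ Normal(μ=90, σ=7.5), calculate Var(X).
56.2500

We have X ~ Normal(μ=90, σ=7.5).

For a Normal distribution with μ=90, σ=7.5:
Var(X) = 56.2500

The variance measures the spread of the distribution around the mean.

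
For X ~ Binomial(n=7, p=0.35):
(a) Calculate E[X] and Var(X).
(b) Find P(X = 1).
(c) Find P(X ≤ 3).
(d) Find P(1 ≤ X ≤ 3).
(a) E[X] = 2.4500, Var(X) = 1.5925
(b) P(X = 1) = 0.184776
(c) P(X ≤ 3) = 0.800154
(d) P(1 ≤ X ≤ 3) = 0.751132

We have X ~ Binomial(n=7, p=0.35).

(a) Moments:
E[X] = 2.4500
Var(X) = 1.5925
σ = √Var(X) = 1.2619

(b) Point probability using PMF:
P(X = 1) = 0.184776

(c) Cumulative probability using CDF:
P(X ≤ 3) = F(3) = 0.800154

(d) Range probability:
P(1 ≤ X ≤ 3) = P(X ≤ 3) - P(X ≤ 0)
                   = F(3) - F(0)
                   = 0.800154 - 0.049022
                   = 0.751132

This means approximately 75.1% of outcomes fall in the interval [1, 3].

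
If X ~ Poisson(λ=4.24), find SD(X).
2.0591

We have X ~ Poisson(λ=4.24).

For a Poisson distribution with λ=4.24:
σ = √Var(X) = 2.0591

The standard deviation is the square root of the variance.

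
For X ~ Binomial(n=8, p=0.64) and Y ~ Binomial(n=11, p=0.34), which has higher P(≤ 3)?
Y has higher probability (P(Y ≤ 3) = 0.4536 > P(X ≤ 3) = 0.1180)

Compute P(≤ 3) for each distribution:

X ~ Binomial(n=8, p=0.64):
P(X ≤ 3) = 0.1180

Y ~ Binomial(n=11, p=0.34):
P(Y ≤ 3) = 0.4536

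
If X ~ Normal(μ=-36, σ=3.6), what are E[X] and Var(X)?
E[X] = -36.0000, Var(X) = 12.9600

We have X ~ Normal(μ=-36, σ=3.6).

For a Normal distribution with μ=-36, σ=3.6:

Expected value:
E[X] = -36.0000

Variance:
Var(X) = 12.9600

Standard deviation:
σ = √Var(X) = 3.6000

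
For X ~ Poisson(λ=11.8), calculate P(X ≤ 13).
0.702462

We have X ~ Poisson(λ=11.8).

The CDF gives us P(X ≤ k).

Using the CDF:
P(X ≤ 13) = 0.702462

This means there's approximately a 70.2% chance that X is at most 13.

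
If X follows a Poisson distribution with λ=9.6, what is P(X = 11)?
0.108293

We have X ~ Poisson(λ=9.6).

For a Poisson distribution, the PMF gives us the probability of each outcome.

Using the PMF formula:
P(X = 11) = 0.108293

Rounded to 4 decimal places: 0.1083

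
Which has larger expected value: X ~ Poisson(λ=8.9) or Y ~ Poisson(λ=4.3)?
X has larger mean (8.9000 > 4.3000)

Compute the expected value for each distribution:

X ~ Poisson(λ=8.9):
E[X] = 8.9000

Y ~ Poisson(λ=4.3):
E[Y] = 4.3000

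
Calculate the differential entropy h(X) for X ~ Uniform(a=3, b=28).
3.2189 nats

We have X ~ Uniform(a=3, b=28).

The differential entropy measures the uncertainty or information content of the distribution.

For a Uniform distribution with a=3, b=28:
h(X) = 3.2189 nats

(In bits, this would be 4.6439 bits.)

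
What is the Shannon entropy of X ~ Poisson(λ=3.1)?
1.9494 nats

We have X ~ Poisson(λ=3.1).

The Shannon entropy measures the uncertainty or information content of the distribution.

For a Poisson distribution with λ=3.1:
H(X) = 1.9494 nats

(In bits, this would be 2.8124 bits.)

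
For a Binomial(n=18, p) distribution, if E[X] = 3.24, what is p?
p = 0.18

For a Binomial(n, p) distribution:
E[X] = n × p

Given n = 18 and E[X] = 3.24:
3.24 = 18 × p
p = 3.24 / 18 = 0.18

Verification: Binomial(18, 0.18) has E[X] = 3.24 ✓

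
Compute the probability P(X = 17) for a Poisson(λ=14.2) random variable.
0.074277

We have X ~ Poisson(λ=14.2).

For a Poisson distribution, the PMF gives us the probability of each outcome.

Using the PMF formula:
P(X = 17) = 0.074277

Rounded to 4 decimal places: 0.0743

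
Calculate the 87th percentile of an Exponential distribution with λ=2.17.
0.9402

We have X ~ Exponential(λ=2.17).

We want to find x such that P(X ≤ x) = 0.87.

This is the 87th percentile, which means 87% of values fall below this point.

Using the inverse CDF (quantile function):
x = F⁻¹(0.87) = 0.9402

Verification: P(X ≤ 0.9402) = 0.87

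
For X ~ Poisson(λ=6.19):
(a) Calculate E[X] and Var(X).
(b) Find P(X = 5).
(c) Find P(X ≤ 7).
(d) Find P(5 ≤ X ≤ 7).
(a) E[X] = 6.1900, Var(X) = 6.1900
(b) P(X = 5) = 0.155235
(c) P(X ≤ 7) = 0.717433
(d) P(5 ≤ X ≤ 7) = 0.457004

We have X ~ Poisson(λ=6.19).

(a) Moments:
E[X] = 6.1900
Var(X) = 6.1900
σ = √Var(X) = 2.4880

(b) Point probability using PMF:
P(X = 5) = 0.155235

(c) Cumulative probability using CDF:
P(X ≤ 7) = F(7) = 0.717433

(d) Range probability:
P(5 ≤ X ≤ 7) = P(X ≤ 7) - P(X ≤ 4)
                   = F(7) - F(4)
                   = 0.717433 - 0.260429
                   = 0.457004

This means approximately 45.7% of outcomes fall in the interval [5, 7].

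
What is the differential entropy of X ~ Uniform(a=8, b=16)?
2.0794 nats

We have X ~ Uniform(a=8, b=16).

The differential entropy measures the uncertainty or information content of the distribution.

For a Uniform distribution with a=8, b=16:
h(X) = 2.0794 nats

(In bits, this would be 3.0000 bits.)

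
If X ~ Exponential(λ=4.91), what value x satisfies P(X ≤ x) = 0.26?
0.0613

We have X ~ Exponential(λ=4.91).

We want to find x such that P(X ≤ x) = 0.26.

This is the 26th percentile, which means 26% of values fall below this point.

Using the inverse CDF (quantile function):
x = F⁻¹(0.26) = 0.0613

Verification: P(X ≤ 0.0613) = 0.26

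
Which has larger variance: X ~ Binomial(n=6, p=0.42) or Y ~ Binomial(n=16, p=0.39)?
Y has larger variance (3.8064 > 1.4616)

Compute the variance for each distribution:

X ~ Binomial(n=6, p=0.42):
Var(X) = 1.4616

Y ~ Binomial(n=16, p=0.39):
Var(Y) = 3.8064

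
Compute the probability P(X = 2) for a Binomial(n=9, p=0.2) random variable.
0.301990

We have X ~ Binomial(n=9, p=0.2).

For a Binomial distribution, the PMF gives us the probability of each outcome.

Using the PMF formula:
P(X = 2) = 0.301990

Rounded to 4 decimal places: 0.3020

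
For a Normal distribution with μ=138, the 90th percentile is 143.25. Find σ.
σ = 4.0966

For X ~ Normal(μ, σ), the p-th percentile satisfies x = μ + z_p × σ,
where z_p = Φ⁻¹(p) is the standard normal quantile.

Step 1: z_{0.9} = Φ⁻¹(0.9) = 1.2816

Step 2: Solve for σ:
143.25 = 138 + 1.2816 × σ
σ = (143.25 - 138) / 1.2816
σ = 5.25 / 1.2816
σ = 4.0966

Verification: μ + z × σ = 138 + 1.2816 × 4.0966 = 143.25 ✓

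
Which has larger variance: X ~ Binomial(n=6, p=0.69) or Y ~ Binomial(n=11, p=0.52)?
Y has larger variance (2.7456 > 1.2834)

Compute the variance for each distribution:

X ~ Binomial(n=6, p=0.69):
Var(X) = 1.2834

Y ~ Binomial(n=11, p=0.52):
Var(Y) = 2.7456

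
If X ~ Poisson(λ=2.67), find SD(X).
1.6340

We have X ~ Poisson(λ=2.67).

For a Poisson distribution with λ=2.67:
σ = √Var(X) = 1.6340

The standard deviation is the square root of the variance.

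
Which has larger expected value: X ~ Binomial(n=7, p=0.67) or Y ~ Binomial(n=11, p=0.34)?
X has larger mean (4.6900 > 3.7400)

Compute the expected value for each distribution:

X ~ Binomial(n=7, p=0.67):
E[X] = 4.6900

Y ~ Binomial(n=11, p=0.34):
E[Y] = 3.7400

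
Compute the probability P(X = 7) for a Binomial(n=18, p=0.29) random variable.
0.126877

We have X ~ Binomial(n=18, p=0.29).

For a Binomial distribution, the PMF gives us the probability of each outcome.

Using the PMF formula:
P(X = 7) = 0.126877

Rounded to 4 decimal places: 0.1269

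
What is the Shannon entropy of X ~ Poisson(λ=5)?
2.2044 nats

We have X ~ Poisson(λ=5).

The Shannon entropy measures the uncertainty or information content of the distribution.

For a Poisson distribution with λ=5:
H(X) = 2.2044 nats

(In bits, this would be 3.1803 bits.)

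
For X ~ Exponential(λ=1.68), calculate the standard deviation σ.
0.5952

We have X ~ Exponential(λ=1.68).

For an Exponential distribution with λ=1.68:
σ = √Var(X) = 0.5952

The standard deviation is the square root of the variance.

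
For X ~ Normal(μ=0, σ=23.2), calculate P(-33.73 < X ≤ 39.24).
0.881628

We have X ~ Normal(μ=0, σ=23.2).

To find P(-33.73 < X ≤ 39.24), we use:
P(-33.73 < X ≤ 39.24) = P(X ≤ 39.24) - P(X ≤ -33.73)
                 = F(39.24) - F(-33.73)
                 = 0.954618 - 0.072990
                 = 0.881628

So there's approximately a 88.2% chance that X falls in this range.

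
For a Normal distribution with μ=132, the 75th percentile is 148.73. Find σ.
σ = 24.8039

For X ~ Normal(μ, σ), the p-th percentile satisfies x = μ + z_p × σ,
where z_p = Φ⁻¹(p) is the standard normal quantile.

Step 1: z_{0.75} = Φ⁻¹(0.75) = 0.6745

Step 2: Solve for σ:
148.73 = 132 + 0.6745 × σ
σ = (148.73 - 132) / 0.6745
σ = 16.73 / 0.6745
σ = 24.8039

Verification: μ + z × σ = 132 + 0.6745 × 24.8039 = 148.73 ✓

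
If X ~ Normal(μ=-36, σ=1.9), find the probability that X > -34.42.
0.202823

We have X ~ Normal(μ=-36, σ=1.9).

P(X > -34.42) = 1 - P(X ≤ -34.42)
                = 1 - F(-34.42)
                = 1 - 0.797177
                = 0.202823

So there's approximately a 20.3% chance that X exceeds -34.42.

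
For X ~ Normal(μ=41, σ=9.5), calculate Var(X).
90.2500

We have X ~ Normal(μ=41, σ=9.5).

For a Normal distribution with μ=41, σ=9.5:
Var(X) = 90.2500

The variance measures the spread of the distribution around the mean.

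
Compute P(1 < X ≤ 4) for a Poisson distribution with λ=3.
0.616115

We have X ~ Poisson(λ=3).

To find P(1 < X ≤ 4), we use:
P(1 < X ≤ 4) = P(X ≤ 4) - P(X ≤ 1)
                 = F(4) - F(1)
                 = 0.815263 - 0.199148
                 = 0.616115

So there's approximately a 61.6% chance that X falls in this range.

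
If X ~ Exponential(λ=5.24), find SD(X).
0.1908

We have X ~ Exponential(λ=5.24).

For an Exponential distribution with λ=5.24:
σ = √Var(X) = 0.1908

The standard deviation is the square root of the variance.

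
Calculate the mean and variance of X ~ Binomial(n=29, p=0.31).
E[X] = 8.9900, Var(X) = 6.2031

We have X ~ Binomial(n=29, p=0.31).

For a Binomial distribution with n=29, p=0.31:

Expected value:
E[X] = 8.9900

Variance:
Var(X) = 6.2031

Standard deviation:
σ = √Var(X) = 2.4906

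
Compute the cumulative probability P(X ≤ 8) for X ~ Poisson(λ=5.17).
0.920242

We have X ~ Poisson(λ=5.17).

The CDF gives us P(X ≤ k).

Using the CDF:
P(X ≤ 8) = 0.920242

This means there's approximately a 92.0% chance that X is at most 8.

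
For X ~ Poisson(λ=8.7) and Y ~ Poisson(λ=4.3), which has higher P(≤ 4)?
Y has higher probability (P(Y ≤ 4) = 0.5704 > P(X ≤ 4) = 0.0660)

Compute P(≤ 4) for each distribution:

X ~ Poisson(λ=8.7):
P(X ≤ 4) = 0.0660

Y ~ Poisson(λ=4.3):
P(Y ≤ 4) = 0.5704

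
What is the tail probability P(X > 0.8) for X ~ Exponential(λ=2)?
0.201897

We have X ~ Exponential(λ=2).

P(X > 0.8) = 1 - P(X ≤ 0.8)
                = 1 - F(0.8)
                = 1 - 0.798103
                = 0.201897

So there's approximately a 20.2% chance that X exceeds 0.8.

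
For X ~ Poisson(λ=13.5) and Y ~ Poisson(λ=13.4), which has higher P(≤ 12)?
Y has higher probability (P(Y ≤ 12) = 0.4199 > P(X ≤ 12) = 0.4093)

Compute P(≤ 12) for each distribution:

X ~ Poisson(λ=13.5):
P(X ≤ 12) = 0.4093

Y ~ Poisson(λ=13.4):
P(Y ≤ 12) = 0.4199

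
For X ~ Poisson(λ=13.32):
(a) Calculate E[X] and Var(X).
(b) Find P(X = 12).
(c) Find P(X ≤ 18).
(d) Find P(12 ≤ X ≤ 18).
(a) E[X] = 13.3200, Var(X) = 13.3200
(b) P(X = 12) = 0.106884
(c) P(X ≤ 18) = 0.916672
(d) P(12 ≤ X ≤ 18) = 0.595161

We have X ~ Poisson(λ=13.32).

(a) Moments:
E[X] = 13.3200
Var(X) = 13.3200
σ = √Var(X) = 3.6497

(b) Point probability using PMF:
P(X = 12) = 0.106884

(c) Cumulative probability using CDF:
P(X ≤ 18) = F(18) = 0.916672

(d) Range probability:
P(12 ≤ X ≤ 18) = P(X ≤ 18) - P(X ≤ 11)
                   = F(18) - F(11)
                   = 0.916672 - 0.321511
                   = 0.595161

This means approximately 59.5% of outcomes fall in the interval [12, 18].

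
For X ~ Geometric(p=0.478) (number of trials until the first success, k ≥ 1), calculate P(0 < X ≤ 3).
0.857763

We have X ~ Geometric(p=0.478) (number of trials until the first success, k ≥ 1).

To find P(0 < X ≤ 3), we use:
P(0 < X ≤ 3) = P(X ≤ 3) - P(X ≤ 0)
                 = F(3) - F(0)
                 = 0.857763 - 0.000000
                 = 0.857763

So there's approximately a 85.8% chance that X falls in this range.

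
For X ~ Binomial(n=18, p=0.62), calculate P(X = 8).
0.059983

We have X ~ Binomial(n=18, p=0.62).

For a Binomial distribution, the PMF gives us the probability of each outcome.

Using the PMF formula:
P(X = 8) = 0.059983

Rounded to 4 decimal places: 0.0600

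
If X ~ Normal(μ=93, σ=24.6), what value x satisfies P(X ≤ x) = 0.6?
99.2323

We have X ~ Normal(μ=93, σ=24.6).

We want to find x such that P(X ≤ x) = 0.6.

This is the 60th percentile, which means 60% of values fall below this point.

Using the inverse CDF (quantile function):
x = F⁻¹(0.6) = 99.2323

Verification: P(X ≤ 99.2323) = 0.6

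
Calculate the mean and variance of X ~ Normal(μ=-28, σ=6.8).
E[X] = -28.0000, Var(X) = 46.2400

We have X ~ Normal(μ=-28, σ=6.8).

For a Normal distribution with μ=-28, σ=6.8:

Expected value:
E[X] = -28.0000

Variance:
Var(X) = 46.2400

Standard deviation:
σ = √Var(X) = 6.8000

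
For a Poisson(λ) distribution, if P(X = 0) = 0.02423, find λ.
λ = 3.7202

For a Poisson(λ) distribution, the PMF at 0 is:
P(X = 0) = λ^0 e^(-λ) / 0! = e^(-λ)

Given P(X = 0) = 0.02423:
e^(-λ) = 0.02423
-λ = ln(0.02423)
λ = -ln(0.02423) = 3.7202

Verification: e^(-3.7202) = 0.02423 ✓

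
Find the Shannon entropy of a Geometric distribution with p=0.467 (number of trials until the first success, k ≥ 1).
1.4796 nats

We have X ~ Geometric(p=0.467) (number of trials until the first success, k ≥ 1).

The Shannon entropy measures the uncertainty or information content of the distribution.

For a Geometric distribution with p=0.467 (number of trials until the first success, k ≥ 1):
H(X) = 1.4796 nats

(In bits, this would be 2.1346 bits.)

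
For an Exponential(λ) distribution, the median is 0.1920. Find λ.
λ = 3.6101

For X ~ Exponential(λ), the CDF is F(x) = 1 - e^(-λx).
The median m satisfies F(m) = 0.5:
1 - e^(-λm) = 0.5
e^(-λm) = 0.5
λm = ln(2)
m = ln(2) / λ

Given m = 0.1920:
λ = ln(2) / 0.1920 = 0.693147 / 0.1920 = 3.6101

Verification: ln(2) / 3.6101 = 0.1920 ✓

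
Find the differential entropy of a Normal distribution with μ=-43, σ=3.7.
2.7273 nats

We have X ~ Normal(μ=-43, σ=3.7).

The differential entropy measures the uncertainty or information content of the distribution.

For a Normal distribution with μ=-43, σ=3.7:
h(X) = 2.7273 nats

(In bits, this would be 3.9346 bits.)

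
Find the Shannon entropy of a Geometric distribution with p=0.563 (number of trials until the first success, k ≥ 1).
1.2170 nats

We have X ~ Geometric(p=0.563) (number of trials until the first success, k ≥ 1).

The Shannon entropy measures the uncertainty or information content of the distribution.

For a Geometric distribution with p=0.563 (number of trials until the first success, k ≥ 1):
H(X) = 1.2170 nats

(In bits, this would be 1.7558 bits.)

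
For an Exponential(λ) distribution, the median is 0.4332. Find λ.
λ = 1.6001

For X ~ Exponential(λ), the CDF is F(x) = 1 - e^(-λx).
The median m satisfies F(m) = 0.5:
1 - e^(-λm) = 0.5
e^(-λm) = 0.5
λm = ln(2)
m = ln(2) / λ

Given m = 0.4332:
λ = ln(2) / 0.4332 = 0.693147 / 0.4332 = 1.6001

Verification: ln(2) / 1.6001 = 0.4332 ✓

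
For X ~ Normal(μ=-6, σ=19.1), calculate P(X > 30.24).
0.028889

We have X ~ Normal(μ=-6, σ=19.1).

P(X > 30.24) = 1 - P(X ≤ 30.24)
                = 1 - F(30.24)
                = 1 - 0.971111
                = 0.028889

So there's approximately a 2.9% chance that X exceeds 30.24.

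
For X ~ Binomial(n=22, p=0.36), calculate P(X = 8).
0.174493

We have X ~ Binomial(n=22, p=0.36).

For a Binomial distribution, the PMF gives us the probability of each outcome.

Using the PMF formula:
P(X = 8) = 0.174493

Rounded to 4 decimal places: 0.1745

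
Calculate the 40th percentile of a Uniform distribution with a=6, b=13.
8.8000

We have X ~ Uniform(a=6, b=13).

We want to find x such that P(X ≤ x) = 0.4.

This is the 40th percentile, which means 40% of values fall below this point.

Using the inverse CDF (quantile function):
x = F⁻¹(0.4) = 8.8000

Verification: P(X ≤ 8.8000) = 0.4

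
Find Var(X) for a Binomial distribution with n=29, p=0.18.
4.2804

We have X ~ Binomial(n=29, p=0.18).

For a Binomial distribution with n=29, p=0.18:
Var(X) = 4.2804

The variance measures the spread of the distribution around the mean.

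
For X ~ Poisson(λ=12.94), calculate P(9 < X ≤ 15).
0.599079

We have X ~ Poisson(λ=12.94).

To find P(9 < X ≤ 15), we use:
P(9 < X ≤ 15) = P(X ≤ 15) - P(X ≤ 9)
                 = F(15) - F(9)
                 = 0.768891 - 0.169812
                 = 0.599079

So there's approximately a 59.9% chance that X falls in this range.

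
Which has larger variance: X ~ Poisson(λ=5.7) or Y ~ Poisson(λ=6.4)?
Y has larger variance (6.4000 > 5.7000)

Compute the variance for each distribution:

X ~ Poisson(λ=5.7):
Var(X) = 5.7000

Y ~ Poisson(λ=6.4):
Var(Y) = 6.4000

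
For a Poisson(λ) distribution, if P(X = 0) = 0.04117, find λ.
λ = 3.1900

For a Poisson(λ) distribution, the PMF at 0 is:
P(X = 0) = λ^0 e^(-λ) / 0! = e^(-λ)

Given P(X = 0) = 0.04117:
e^(-λ) = 0.04117
-λ = ln(0.04117)
λ = -ln(0.04117) = 3.1900

Verification: e^(-3.1900) = 0.04117 ✓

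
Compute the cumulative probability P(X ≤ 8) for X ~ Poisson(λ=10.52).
0.277400

We have X ~ Poisson(λ=10.52).

The CDF gives us P(X ≤ k).

Using the CDF:
P(X ≤ 8) = 0.277400

This means there's approximately a 27.7% chance that X is at most 8.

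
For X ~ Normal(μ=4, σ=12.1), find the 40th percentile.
0.9345

We have X ~ Normal(μ=4, σ=12.1).

We want to find x such that P(X ≤ x) = 0.4.

This is the 40th percentile, which means 40% of values fall below this point.

Using the inverse CDF (quantile function):
x = F⁻¹(0.4) = 0.9345

Verification: P(X ≤ 0.9345) = 0.4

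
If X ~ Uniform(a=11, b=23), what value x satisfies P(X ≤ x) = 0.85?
21.2000

We have X ~ Uniform(a=11, b=23).

We want to find x such that P(X ≤ x) = 0.85.

This is the 85th percentile, which means 85% of values fall below this point.

Using the inverse CDF (quantile function):
x = F⁻¹(0.85) = 21.2000

Verification: P(X ≤ 21.2000) = 0.85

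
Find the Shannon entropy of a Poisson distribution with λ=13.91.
2.7290 nats

We have X ~ Poisson(λ=13.91).

The Shannon entropy measures the uncertainty or information content of the distribution.

For a Poisson distribution with λ=13.91:
H(X) = 2.7290 nats

(In bits, this would be 3.9371 bits.)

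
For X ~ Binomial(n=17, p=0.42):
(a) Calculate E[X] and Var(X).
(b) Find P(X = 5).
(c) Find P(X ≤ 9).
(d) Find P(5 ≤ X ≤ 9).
(a) E[X] = 7.1400, Var(X) = 4.1412
(b) P(X = 5) = 0.117201
(c) P(X ≤ 9) = 0.876396
(d) P(5 ≤ X ≤ 9) = 0.781535

We have X ~ Binomial(n=17, p=0.42).

(a) Moments:
E[X] = 7.1400
Var(X) = 4.1412
σ = √Var(X) = 2.0350

(b) Point probability using PMF:
P(X = 5) = 0.117201

(c) Cumulative probability using CDF:
P(X ≤ 9) = F(9) = 0.876396

(d) Range probability:
P(5 ≤ X ≤ 9) = P(X ≤ 9) - P(X ≤ 4)
                   = F(9) - F(4)
                   = 0.876396 - 0.094861
                   = 0.781535

This means approximately 78.2% of outcomes fall in the interval [5, 9].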